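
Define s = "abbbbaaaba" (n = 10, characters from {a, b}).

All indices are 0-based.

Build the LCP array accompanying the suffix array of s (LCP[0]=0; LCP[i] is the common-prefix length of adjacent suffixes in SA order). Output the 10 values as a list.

[0, 1, 2, 1, 2, 0, 2, 1, 2, 3]

rank | idx | suffix
   0 |   9 | a
   1 |   5 | aaaba
   2 |   6 | aaba
   3 |   7 | aba
   4 |   0 | abbbbaaaba
   5 |   8 | ba
   6 |   4 | baaaba
   7 |   3 | bbaaaba
   8 |   2 | bbbaaaba
   9 |   1 | bbbbaaaba

SA = [9, 5, 6, 7, 0, 8, 4, 3, 2, 1]
i: (SA[i-1],SA[i]) lcp shared
  1: (9,5) 1 'a'
  2: (5,6) 2 'aa'
  3: (6,7) 1 'a'
  4: (7,0) 2 'ab'
  5: (0,8) 0 ''
  6: (8,4) 2 'ba'
  7: (4,3) 1 'b'
  8: (3,2) 2 'bb'
  9: (2,1) 3 'bbb'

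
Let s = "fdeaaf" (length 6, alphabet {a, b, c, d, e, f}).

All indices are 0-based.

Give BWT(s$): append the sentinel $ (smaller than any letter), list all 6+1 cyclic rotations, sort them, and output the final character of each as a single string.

rank  rotation last
    0  $fdeaaf  f
    1  aaf$fde  e
    2  af$fdea  a
    3  deaaf$f  f
    4  eaaf$fd  d
    5  f$fdeaa  a
    6  fdeaaf$  $

feafda$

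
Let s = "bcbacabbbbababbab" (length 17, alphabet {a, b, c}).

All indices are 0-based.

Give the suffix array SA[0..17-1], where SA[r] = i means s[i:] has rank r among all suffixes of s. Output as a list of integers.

[15, 10, 12, 5, 3, 16, 14, 9, 11, 2, 13, 8, 7, 6, 0, 4, 1]

rank→(start, suffix):
  0 → (15, 'ab')
  1 → (10, 'ababbab')
  2 → (12, 'abbab')
  3 → (5, 'abbbbababbab')
  4 → (3, 'acabbbbababbab')
  5 → (16, 'b')
  6 → (14, 'bab')
  7 → (9, 'bababbab')
  8 → (11, 'babbab')
  9 → (2, 'bacabbbbababbab')
  10 → (13, 'bbab')
  11 → (8, 'bbababbab')
  12 → (7, 'bbbababbab')
  13 → (6, 'bbbbababbab')
  14 → (0, 'bcbacabbbbababbab')
  15 → (4, 'cabbbbababbab')
  16 → (1, 'cbacabbbbababbab')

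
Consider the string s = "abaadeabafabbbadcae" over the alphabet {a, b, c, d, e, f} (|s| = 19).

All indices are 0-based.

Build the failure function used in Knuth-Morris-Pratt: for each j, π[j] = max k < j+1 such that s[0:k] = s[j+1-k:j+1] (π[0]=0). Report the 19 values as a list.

[0, 0, 1, 1, 0, 0, 1, 2, 3, 0, 1, 2, 0, 0, 1, 0, 0, 1, 0]

π[0] = 0
j=1 s[j]='b': π[1]=0 (border '')
j=2 s[j]='a': π[2]=1 (border 'a')
j=3 s[j]='a': k: 1→0; π[3]=1 (border 'a')
j=4 s[j]='d': k: 1→0; π[4]=0 (border '')
j=5 s[j]='e': π[5]=0 (border '')
j=6 s[j]='a': π[6]=1 (border 'a')
j=7 s[j]='b': π[7]=2 (border 'ab')
j=8 s[j]='a': π[8]=3 (border 'aba')
j=9 s[j]='f': k: 3→1→0; π[9]=0 (border '')
j=10 s[j]='a': π[10]=1 (border 'a')
j=11 s[j]='b': π[11]=2 (border 'ab')
j=12 s[j]='b': k: 2→0; π[12]=0 (border '')
j=13 s[j]='b': π[13]=0 (border '')
j=14 s[j]='a': π[14]=1 (border 'a')
j=15 s[j]='d': k: 1→0; π[15]=0 (border '')
j=16 s[j]='c': π[16]=0 (border '')
j=17 s[j]='a': π[17]=1 (border 'a')
j=18 s[j]='e': k: 1→0; π[18]=0 (border '')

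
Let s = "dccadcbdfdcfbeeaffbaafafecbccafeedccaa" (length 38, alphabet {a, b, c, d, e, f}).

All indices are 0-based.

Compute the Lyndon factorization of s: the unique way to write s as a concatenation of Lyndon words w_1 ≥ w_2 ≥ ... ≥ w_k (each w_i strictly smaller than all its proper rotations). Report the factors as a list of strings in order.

emit factor 1: 'd' (i=0, period=1)
emit factor 2: 'c' (i=1, period=1)
emit factor 3: 'c' (i=2, period=1)
emit factor 4: 'adcbdfdcfbeeaffb' (i=3, period=16)
emit factor 5: 'aafafecbccafeedcc' (i=19, period=17)
emit factor 6: 'a' (i=36, period=1)
emit factor 7: 'a' (i=37, period=1)

["d", "c", "c", "adcbdfdcfbeeaffb", "aafafecbccafeedcc", "a", "a"]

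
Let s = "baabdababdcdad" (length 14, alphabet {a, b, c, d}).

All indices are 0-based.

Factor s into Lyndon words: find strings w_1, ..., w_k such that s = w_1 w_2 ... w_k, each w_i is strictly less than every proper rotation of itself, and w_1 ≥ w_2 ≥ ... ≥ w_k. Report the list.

emit factor 1: 'b' (i=0, period=1)
emit factor 2: 'aabdababdcdad' (i=1, period=13)

["b", "aabdababdcdad"]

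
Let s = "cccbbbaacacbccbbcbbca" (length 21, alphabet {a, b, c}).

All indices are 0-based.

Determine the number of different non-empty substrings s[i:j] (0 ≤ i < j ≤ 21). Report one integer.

195

rank | idx | suffix
   0 |  20 | a
   1 |   6 | aacacbccbbcbbca
   2 |   7 | acacbccbbcbbca
   3 |   9 | acbccbbcbbca
   4 |   5 | baacacbccbbcbbca
   5 |   4 | bbaacacbccbbcbbca
   6 |   3 | bbbaacacbccbbcbbca
   7 |  17 | bbca
   8 |  14 | bbcbbca
   9 |  18 | bca
  10 |  15 | bcbbca
  11 |  11 | bccbbcbbca
  12 |  19 | ca
  13 |   8 | cacbccbbcbbca
  14 |   2 | cbbbaacacbccbbcbbca
  15 |  16 | cbbca
  16 |  13 | cbbcbbca
  17 |  10 | cbccbbcbbca
  18 |   1 | ccbbbaacacbccbbcbbca
  19 |  12 | ccbbcbbca
  20 |   0 | cccbbbaacacbccbbcbbca

SA = [20, 6, 7, 9, 5, 4, 3, 17, 14, 18, 15, 11, 19, 8, 2, 16, 13, 10, 1, 12, 0]
rank  pair      lcp
   1  s[20:],s[6:]  1  'a'
   2  s[6:],s[7:]  1  'a'
   3  s[7:],s[9:]  2  'ac'
   4  s[9:],s[5:]  0  ''
   5  s[5:],s[4:]  1  'b'
   6  s[4:],s[3:]  2  'bb'
   7  s[3:],s[17:]  2  'bb'
   8  s[17:],s[14:]  3  'bbc'
   9  s[14:],s[18:]  1  'b'
  10  s[18:],s[15:]  2  'bc'
  11  s[15:],s[11:]  2  'bc'
  12  s[11:],s[19:]  0  ''
  13  s[19:],s[8:]  2  'ca'
  14  s[8:],s[2:]  1  'c'
  15  s[2:],s[16:]  3  'cbb'
  16  s[16:],s[13:]  4  'cbbc'
  17  s[13:],s[10:]  2  'cb'
  18  s[10:],s[1:]  1  'c'
  19  s[1:],s[12:]  4  'ccbb'
  20  s[12:],s[0:]  2  'cc'

n(n+1)/2 = 21·22/2 = 231
Σ LCP = 0 + 1 + 1 + 2 + 0 + 1 + 2 + 2 + 3 + 1 + 2 + 2 + 0 + 2 + 1 + 3 + 4 + 2 + 1 + 4 + 2 = 36
distinct = 231 − 36 = 195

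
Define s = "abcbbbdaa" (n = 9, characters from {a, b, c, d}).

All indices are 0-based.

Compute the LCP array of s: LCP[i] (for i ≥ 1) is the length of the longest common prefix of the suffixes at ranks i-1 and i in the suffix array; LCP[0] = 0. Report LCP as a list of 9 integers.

[0, 1, 1, 0, 2, 1, 1, 0, 0]

sorted suffixes:
  #0 SA[0]=8  'a'
  #1 SA[1]=7  'aa'
  #2 SA[2]=0  'abcbbbdaa'
  #3 SA[3]=3  'bbbdaa'
  #4 SA[4]=4  'bbdaa'
  #5 SA[5]=1  'bcbbbdaa'
  #6 SA[6]=5  'bdaa'
  #7 SA[7]=2  'cbbbdaa'
  #8 SA[8]=6  'daa'

SA = [8, 7, 0, 3, 4, 1, 5, 2, 6]
i: (SA[i-1],SA[i]) lcp shared
  1: (8,7) 1 'a'
  2: (7,0) 1 'a'
  3: (0,3) 0 ''
  4: (3,4) 2 'bb'
  5: (4,1) 1 'b'
  6: (1,5) 1 'b'
  7: (5,2) 0 ''
  8: (2,6) 0 ''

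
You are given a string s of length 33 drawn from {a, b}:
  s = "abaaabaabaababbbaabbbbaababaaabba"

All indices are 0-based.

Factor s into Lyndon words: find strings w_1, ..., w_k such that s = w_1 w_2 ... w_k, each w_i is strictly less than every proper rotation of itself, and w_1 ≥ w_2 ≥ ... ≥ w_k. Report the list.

emit factor 1: 'ab' (i=0, period=2)
emit factor 2: 'aaabaabaababbbaabbbbaababaaabb' (i=2, period=30)
emit factor 3: 'a' (i=32, period=1)

["ab", "aaabaabaababbbaabbbbaababaaabb", "a"]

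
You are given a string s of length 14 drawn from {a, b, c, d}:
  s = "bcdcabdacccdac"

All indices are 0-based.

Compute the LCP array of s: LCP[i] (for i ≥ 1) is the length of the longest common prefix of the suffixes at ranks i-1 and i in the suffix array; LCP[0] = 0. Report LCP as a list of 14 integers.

[0, 1, 2, 0, 1, 0, 1, 1, 2, 1, 2, 0, 3, 1]

rank→(start, suffix):
  0 → (4, 'abdacccdac')
  1 → (12, 'ac')
  2 → (7, 'acccdac')
  3 → (0, 'bcdcabdacccdac')
  4 → (5, 'bdacccdac')
  5 → (13, 'c')
  6 → (3, 'cabdacccdac')
  7 → (8, 'cccdac')
  8 → (9, 'ccdac')
  9 → (10, 'cdac')
  10 → (1, 'cdcabdacccdac')
  11 → (11, 'dac')
  12 → (6, 'dacccdac')
  13 → (2, 'dcabdacccdac')

SA = [4, 12, 7, 0, 5, 13, 3, 8, 9, 10, 1, 11, 6, 2]
rank  pair      lcp
   1  s[4:],s[12:]  1  'a'
   2  s[12:],s[7:]  2  'ac'
   3  s[7:],s[0:]  0  ''
   4  s[0:],s[5:]  1  'b'
   5  s[5:],s[13:]  0  ''
   6  s[13:],s[3:]  1  'c'
   7  s[3:],s[8:]  1  'c'
   8  s[8:],s[9:]  2  'cc'
   9  s[9:],s[10:]  1  'c'
  10  s[10:],s[1:]  2  'cd'
  11  s[1:],s[11:]  0  ''
  12  s[11:],s[6:]  3  'dac'
  13  s[6:],s[2:]  1  'd'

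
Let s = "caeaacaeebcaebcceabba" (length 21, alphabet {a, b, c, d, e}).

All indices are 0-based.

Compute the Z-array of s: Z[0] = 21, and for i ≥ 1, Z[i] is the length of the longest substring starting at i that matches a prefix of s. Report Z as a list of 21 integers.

Z[0]=21
i=1: outside box; Z[1]=0
i=2: outside box; Z[2]=0
i=3: outside box; Z[3]=0
i=4: outside box; Z[4]=0
i=5: outside box; Z[5]=3 grow→box=[5,8)
i=6: min(r-i=2, Z[1]=0)=0; Z[6]=0
i=7: min(r-i=1, Z[2]=0)=0; Z[7]=0
i=8: outside box; Z[8]=0
i=9: outside box; Z[9]=0
i=10: outside box; Z[10]=3 grow→box=[10,13)
i=11: min(r-i=2, Z[1]=0)=0; Z[11]=0
i=12: min(r-i=1, Z[2]=0)=0; Z[12]=0
i=13: outside box; Z[13]=0
i=14: outside box; Z[14]=1 grow→box=[14,15)
i=15: outside box; Z[15]=1 grow→box=[15,16)
i=16: outside box; Z[16]=0
i=17: outside box; Z[17]=0
i=18: outside box; Z[18]=0
i=19: outside box; Z[19]=0
i=20: outside box; Z[20]=0

[21, 0, 0, 0, 0, 3, 0, 0, 0, 0, 3, 0, 0, 0, 1, 1, 0, 0, 0, 0, 0]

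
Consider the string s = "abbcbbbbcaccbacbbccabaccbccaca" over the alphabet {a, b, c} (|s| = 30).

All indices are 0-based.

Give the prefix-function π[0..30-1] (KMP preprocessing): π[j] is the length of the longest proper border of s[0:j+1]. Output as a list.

π[0] = 0
j=1 s[j]='b': π[1]=0 (border '')
j=2 s[j]='b': π[2]=0 (border '')
j=3 s[j]='c': π[3]=0 (border '')
j=4 s[j]='b': π[4]=0 (border '')
j=5 s[j]='b': π[5]=0 (border '')
j=6 s[j]='b': π[6]=0 (border '')
j=7 s[j]='b': π[7]=0 (border '')
j=8 s[j]='c': π[8]=0 (border '')
j=9 s[j]='a': π[9]=1 (border 'a')
j=10 s[j]='c': k: 1→0; π[10]=0 (border '')
j=11 s[j]='c': π[11]=0 (border '')
j=12 s[j]='b': π[12]=0 (border '')
j=13 s[j]='a': π[13]=1 (border 'a')
j=14 s[j]='c': k: 1→0; π[14]=0 (border '')
j=15 s[j]='b': π[15]=0 (border '')
j=16 s[j]='b': π[16]=0 (border '')
j=17 s[j]='c': π[17]=0 (border '')
j=18 s[j]='c': π[18]=0 (border '')
j=19 s[j]='a': π[19]=1 (border 'a')
j=20 s[j]='b': π[20]=2 (border 'ab')
j=21 s[j]='a': k: 2→0; π[21]=1 (border 'a')
j=22 s[j]='c': k: 1→0; π[22]=0 (border '')
j=23 s[j]='c': π[23]=0 (border '')
j=24 s[j]='b': π[24]=0 (border '')
j=25 s[j]='c': π[25]=0 (border '')
j=26 s[j]='c': π[26]=0 (border '')
j=27 s[j]='a': π[27]=1 (border 'a')
j=28 s[j]='c': k: 1→0; π[28]=0 (border '')
j=29 s[j]='a': π[29]=1 (border 'a')

[0, 0, 0, 0, 0, 0, 0, 0, 0, 1, 0, 0, 0, 1, 0, 0, 0, 0, 0, 1, 2, 1, 0, 0, 0, 0, 0, 1, 0, 1]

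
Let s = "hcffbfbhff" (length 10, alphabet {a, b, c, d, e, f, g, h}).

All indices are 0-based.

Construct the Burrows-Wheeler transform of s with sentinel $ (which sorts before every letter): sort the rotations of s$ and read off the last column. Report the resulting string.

fffhffbhc$b

rank  rotation     last
    0  $hcffbfbhff  f
    1  bfbhff$hcff  f
    2  bhff$hcffbf  f
    3  cffbfbhff$h  h
    4  f$hcffbfbhf  f
    5  fbfbhff$hcf  f
    6  fbhff$hcffb  b
    7  ff$hcffbfbh  h
    8  ffbfbhff$hc  c
    9  hcffbfbhff$  $
   10  hff$hcffbfb  b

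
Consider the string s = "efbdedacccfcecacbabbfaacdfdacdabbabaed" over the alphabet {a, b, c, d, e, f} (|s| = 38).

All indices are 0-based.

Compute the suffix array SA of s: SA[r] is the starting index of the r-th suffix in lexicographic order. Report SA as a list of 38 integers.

rank | idx | suffix
   0 |  21 | aacdfdacdabbabaed
   1 |  33 | abaed
   2 |  30 | abbabaed
   3 |  17 | abbfaacdfdacdabbabaed
   4 |  14 | acbabbfaacdfdacdabbabaed
   5 |   6 | acccfcecacbabbfaacdfdacdabbabaed
   6 |  27 | acdabbabaed
   7 |  22 | acdfdacdabbabaed
   8 |  35 | aed
   9 |  32 | babaed
  10 |  16 | babbfaacdfdacdabbabaed
  11 |  34 | baed
  12 |  31 | bbabaed
  13 |  18 | bbfaacdfdacdabbabaed
  14 |   2 | bdedacccfcecacbabbfaacdfdacdabbabaed
  15 |  19 | bfaacdfdacdabbabaed
  16 |  13 | cacbabbfaacdfdacdabbabaed
  17 |  15 | cbabbfaacdfdacdabbabaed
  18 |   7 | cccfcecacbabbfaacdfdacdabbabaed
  19 |   8 | ccfcecacbabbfaacdfdacdabbabaed
  20 |  28 | cdabbabaed
  21 |  23 | cdfdacdabbabaed
  22 |  11 | cecacbabbfaacdfdacdabbabaed
  23 |   9 | cfcecacbabbfaacdfdacdabbabaed
  24 |  37 | d
  25 |  29 | dabbabaed
  26 |   5 | dacccfcecacbabbfaacdfdacdabbabaed
  27 |  26 | dacdabbabaed
  28 |   3 | dedacccfcecacbabbfaacdfdacdabbabaed
  29 |  24 | dfdacdabbabaed
  30 |  12 | ecacbabbfaacdfdacdabbabaed
  31 |  36 | ed
  32 |   4 | edacccfcecacbabbfaacdfdacdabbabaed
  33 |   0 | efbdedacccfcecacbabbfaacdfdacdabbabaed
  34 |  20 | faacdfdacdabbabaed
  35 |   1 | fbdedacccfcecacbabbfaacdfdacdabbabaed
  36 |  10 | fcecacbabbfaacdfdacdabbabaed
  37 |  25 | fdacdabbabaed

[21, 33, 30, 17, 14, 6, 27, 22, 35, 32, 16, 34, 31, 18, 2, 19, 13, 15, 7, 8, 28, 23, 11, 9, 37, 29, 5, 26, 3, 24, 12, 36, 4, 0, 20, 1, 10, 25]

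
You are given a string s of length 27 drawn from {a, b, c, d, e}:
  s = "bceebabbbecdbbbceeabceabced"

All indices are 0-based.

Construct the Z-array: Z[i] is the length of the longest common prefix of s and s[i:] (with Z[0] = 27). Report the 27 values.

[27, 0, 0, 0, 1, 0, 1, 1, 1, 0, 0, 0, 1, 1, 4, 0, 0, 0, 0, 3, 0, 0, 0, 3, 0, 0, 0]

Z[0]=27
i=1: fresh scan; Z[1]=0
i=2: fresh scan; Z[2]=0
i=3: fresh scan; Z[3]=0
i=4: fresh scan; Z[4]=1 grow→box=[4,5)
i=5: fresh scan; Z[5]=0
i=6: fresh scan; Z[6]=1 grow→box=[6,7)
i=7: fresh scan; Z[7]=1 grow→box=[7,8)
i=8: fresh scan; Z[8]=1 grow→box=[8,9)
i=9: fresh scan; Z[9]=0
i=10: fresh scan; Z[10]=0
i=11: fresh scan; Z[11]=0
i=12: fresh scan; Z[12]=1 grow→box=[12,13)
i=13: fresh scan; Z[13]=1 grow→box=[13,14)
i=14: fresh scan; Z[14]=4 grow→box=[14,18)
i=15: min(r-i=3, Z[1]=0)=0; Z[15]=0
i=16: min(r-i=2, Z[2]=0)=0; Z[16]=0
i=17: min(r-i=1, Z[3]=0)=0; Z[17]=0
i=18: fresh scan; Z[18]=0
i=19: fresh scan; Z[19]=3 grow→box=[19,22)
i=20: min(r-i=2, Z[1]=0)=0; Z[20]=0
i=21: min(r-i=1, Z[2]=0)=0; Z[21]=0
i=22: fresh scan; Z[22]=0
i=23: fresh scan; Z[23]=3 grow→box=[23,26)
i=24: min(r-i=2, Z[1]=0)=0; Z[24]=0
i=25: min(r-i=1, Z[2]=0)=0; Z[25]=0
i=26: fresh scan; Z[26]=0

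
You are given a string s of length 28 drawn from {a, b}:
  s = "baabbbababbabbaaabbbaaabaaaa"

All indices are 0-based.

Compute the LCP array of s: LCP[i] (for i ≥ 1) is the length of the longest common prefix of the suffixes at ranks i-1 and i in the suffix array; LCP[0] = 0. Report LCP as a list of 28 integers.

[0, 1, 2, 3, 3, 4, 2, 3, 6, 1, 3, 2, 4, 3, 5, 0, 4, 5, 3, 2, 3, 5, 1, 6, 3, 4, 2, 4]

rank | idx | suffix
   0 |  27 | a
   1 |  26 | aa
   2 |  25 | aaa
   3 |  24 | aaaa
   4 |  20 | aaabaaaa
   5 |  14 | aaabbbaaabaaaa
   6 |  21 | aabaaaa
   7 |  15 | aabbbaaabaaaa
   8 |   1 | aabbbababbabbaaabbbaaabaaaa
   9 |  22 | abaaaa
  10 |   6 | ababbabbaaabbbaaabaaaa
  11 |  11 | abbaaabbbaaabaaaa
  12 |   8 | abbabbaaabbbaaabaaaa
  13 |  16 | abbbaaabaaaa
  14 |   2 | abbbababbabbaaabbbaaabaaaa
  15 |  23 | baaaa
  16 |  19 | baaabaaaa
  17 |  13 | baaabbbaaabaaaa
  18 |   0 | baabbbababbabbaaabbbaaabaaaa
  19 |   5 | bababbabbaaabbbaaabaaaa
  20 |  10 | babbaaabbbaaabaaaa
  21 |   7 | babbabbaaabbbaaabaaaa
  22 |  18 | bbaaabaaaa
  23 |  12 | bbaaabbbaaabaaaa
  24 |   4 | bbababbabbaaabbbaaabaaaa
  25 |   9 | bbabbaaabbbaaabaaaa
  26 |  17 | bbbaaabaaaa
  27 |   3 | bbbababbabbaaabbbaaabaaaa

SA = [27, 26, 25, 24, 20, 14, 21, 15, 1, 22, 6, 11, 8, 16, 2, 23, 19, 13, 0, 5, 10, 7, 18, 12, 4, 9, 17, 3]
rank  pair      lcp
   1  s[27:],s[26:]  1  'a'
   2  s[26:],s[25:]  2  'aa'
   3  s[25:],s[24:]  3  'aaa'
   4  s[24:],s[20:]  3  'aaa'
   5  s[20:],s[14:]  4  'aaab'
   6  s[14:],s[21:]  2  'aa'
   7  s[21:],s[15:]  3  'aab'
   8  s[15:],s[1:]  6  'aabbba'
   9  s[1:],s[22:]  1  'a'
  10  s[22:],s[6:]  3  'aba'
  11  s[6:],s[11:]  2  'ab'
  12  s[11:],s[8:]  4  'abba'
  13  s[8:],s[16:]  3  'abb'
  14  s[16:],s[2:]  5  'abbba'
  15  s[2:],s[23:]  0  ''
  16  s[23:],s[19:]  4  'baaa'
  17  s[19:],s[13:]  5  'baaab'
  18  s[13:],s[0:]  3  'baa'
  19  s[0:],s[5:]  2  'ba'
  20  s[5:],s[10:]  3  'bab'
  21  s[10:],s[7:]  5  'babba'
  22  s[7:],s[18:]  1  'b'
  23  s[18:],s[12:]  6  'bbaaab'
  24  s[12:],s[4:]  3  'bba'
  25  s[4:],s[9:]  4  'bbab'
  26  s[9:],s[17:]  2  'bb'
  27  s[17:],s[3:]  4  'bbba'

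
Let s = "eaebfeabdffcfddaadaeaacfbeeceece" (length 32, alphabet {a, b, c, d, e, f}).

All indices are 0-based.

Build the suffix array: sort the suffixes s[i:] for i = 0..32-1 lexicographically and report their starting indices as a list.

[20, 15, 6, 21, 16, 18, 1, 7, 24, 3, 30, 27, 22, 11, 14, 17, 13, 8, 31, 19, 5, 0, 2, 29, 26, 28, 25, 23, 10, 12, 4, 9]

rank | idx | suffix
   0 |  20 | aacfbeeceece
   1 |  15 | aadaeaacfbeeceece
   2 |   6 | abdffcfddaadaeaacfbeeceece
   3 |  21 | acfbeeceece
   4 |  16 | adaeaacfbeeceece
   5 |  18 | aeaacfbeeceece
   6 |   1 | aebfeabdffcfddaadaeaacfbeeceece
   7 |   7 | bdffcfddaadaeaacfbeeceece
   8 |  24 | beeceece
   9 |   3 | bfeabdffcfddaadaeaacfbeeceece
  10 |  30 | ce
  11 |  27 | ceece
  12 |  22 | cfbeeceece
  13 |  11 | cfddaadaeaacfbeeceece
  14 |  14 | daadaeaacfbeeceece
  15 |  17 | daeaacfbeeceece
  16 |  13 | ddaadaeaacfbeeceece
  17 |   8 | dffcfddaadaeaacfbeeceece
  18 |  31 | e
  19 |  19 | eaacfbeeceece
  20 |   5 | eabdffcfddaadaeaacfbeeceece
  21 |   0 | eaebfeabdffcfddaadaeaacfbeeceece
  22 |   2 | ebfeabdffcfddaadaeaacfbeeceece
  23 |  29 | ece
  24 |  26 | eceece
  25 |  28 | eece
  26 |  25 | eeceece
  27 |  23 | fbeeceece
  28 |  10 | fcfddaadaeaacfbeeceece
  29 |  12 | fddaadaeaacfbeeceece
  30 |   4 | feabdffcfddaadaeaacfbeeceece
  31 |   9 | ffcfddaadaeaacfbeeceece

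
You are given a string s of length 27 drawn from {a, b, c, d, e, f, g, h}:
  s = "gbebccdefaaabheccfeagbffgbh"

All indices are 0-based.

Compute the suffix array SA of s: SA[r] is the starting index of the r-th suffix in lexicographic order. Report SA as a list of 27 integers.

sorted suffixes:
  #0 SA[0]=9  'aaabheccfeagbffgbh'
  #1 SA[1]=10  'aabheccfeagbffgbh'
  #2 SA[2]=11  'abheccfeagbffgbh'
  #3 SA[3]=19  'agbffgbh'
  #4 SA[4]=3  'bccdefaaabheccfeagbffgbh'
  #5 SA[5]=1  'bebccdefaaabheccfeagbffgbh'
  #6 SA[6]=21  'bffgbh'
  #7 SA[7]=25  'bh'
  #8 SA[8]=12  'bheccfeagbffgbh'
  #9 SA[9]=4  'ccdefaaabheccfeagbffgbh'
  #10 SA[10]=15  'ccfeagbffgbh'
  #11 SA[11]=5  'cdefaaabheccfeagbffgbh'
  #12 SA[12]=16  'cfeagbffgbh'
  #13 SA[13]=6  'defaaabheccfeagbffgbh'
  #14 SA[14]=18  'eagbffgbh'
  #15 SA[15]=2  'ebccdefaaabheccfeagbffgbh'
  #16 SA[16]=14  'eccfeagbffgbh'
  #17 SA[17]=7  'efaaabheccfeagbffgbh'
  #18 SA[18]=8  'faaabheccfeagbffgbh'
  #19 SA[19]=17  'feagbffgbh'
  #20 SA[20]=22  'ffgbh'
  #21 SA[21]=23  'fgbh'
  #22 SA[22]=0  'gbebccdefaaabheccfeagbffgbh'
  #23 SA[23]=20  'gbffgbh'
  #24 SA[24]=24  'gbh'
  #25 SA[25]=26  'h'
  #26 SA[26]=13  'heccfeagbffgbh'

[9, 10, 11, 19, 3, 1, 21, 25, 12, 4, 15, 5, 16, 6, 18, 2, 14, 7, 8, 17, 22, 23, 0, 20, 24, 26, 13]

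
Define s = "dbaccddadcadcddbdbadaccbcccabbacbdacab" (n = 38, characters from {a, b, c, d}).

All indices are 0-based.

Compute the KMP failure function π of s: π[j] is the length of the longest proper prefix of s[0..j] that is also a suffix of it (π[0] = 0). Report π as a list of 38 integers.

π[0] = 0
j=1 s[j]='b': π[1]=0 (border '')
j=2 s[j]='a': π[2]=0 (border '')
j=3 s[j]='c': π[3]=0 (border '')
j=4 s[j]='c': π[4]=0 (border '')
j=5 s[j]='d': π[5]=1 (border 'd')
j=6 s[j]='d': k: 1→0; π[6]=1 (border 'd')
j=7 s[j]='a': k: 1→0; π[7]=0 (border '')
j=8 s[j]='d': π[8]=1 (border 'd')
j=9 s[j]='c': k: 1→0; π[9]=0 (border '')
j=10 s[j]='a': π[10]=0 (border '')
j=11 s[j]='d': π[11]=1 (border 'd')
j=12 s[j]='c': k: 1→0; π[12]=0 (border '')
j=13 s[j]='d': π[13]=1 (border 'd')
j=14 s[j]='d': k: 1→0; π[14]=1 (border 'd')
j=15 s[j]='b': π[15]=2 (border 'db')
j=16 s[j]='d': k: 2→0; π[16]=1 (border 'd')
j=17 s[j]='b': π[17]=2 (border 'db')
j=18 s[j]='a': π[18]=3 (border 'dba')
j=19 s[j]='d': k: 3→0; π[19]=1 (border 'd')
j=20 s[j]='a': k: 1→0; π[20]=0 (border '')
j=21 s[j]='c': π[21]=0 (border '')
j=22 s[j]='c': π[22]=0 (border '')
j=23 s[j]='b': π[23]=0 (border '')
j=24 s[j]='c': π[24]=0 (border '')
j=25 s[j]='c': π[25]=0 (border '')
j=26 s[j]='c': π[26]=0 (border '')
j=27 s[j]='a': π[27]=0 (border '')
j=28 s[j]='b': π[28]=0 (border '')
j=29 s[j]='b': π[29]=0 (border '')
j=30 s[j]='a': π[30]=0 (border '')
j=31 s[j]='c': π[31]=0 (border '')
j=32 s[j]='b': π[32]=0 (border '')
j=33 s[j]='d': π[33]=1 (border 'd')
j=34 s[j]='a': k: 1→0; π[34]=0 (border '')
j=35 s[j]='c': π[35]=0 (border '')
j=36 s[j]='a': π[36]=0 (border '')
j=37 s[j]='b': π[37]=0 (border '')

[0, 0, 0, 0, 0, 1, 1, 0, 1, 0, 0, 1, 0, 1, 1, 2, 1, 2, 3, 1, 0, 0, 0, 0, 0, 0, 0, 0, 0, 0, 0, 0, 0, 1, 0, 0, 0, 0]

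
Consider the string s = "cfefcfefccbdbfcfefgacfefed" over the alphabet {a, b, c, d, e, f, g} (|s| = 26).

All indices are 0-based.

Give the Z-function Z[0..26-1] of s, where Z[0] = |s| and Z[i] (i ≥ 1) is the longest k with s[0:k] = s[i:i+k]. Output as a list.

[26, 0, 0, 0, 5, 0, 0, 0, 1, 1, 0, 0, 0, 0, 4, 0, 0, 0, 0, 0, 4, 0, 0, 0, 0, 0]

Z[0]=26
i=1: i≥r, start 0; Z[1]=0
i=2: i≥r, start 0; Z[2]=0
i=3: i≥r, start 0; Z[3]=0
i=4: i≥r, start 0; Z[4]=5 scan→box=[4,9)
i=5: min(r-i=4, Z[1]=0)=0; Z[5]=0
i=6: min(r-i=3, Z[2]=0)=0; Z[6]=0
i=7: min(r-i=2, Z[3]=0)=0; Z[7]=0
i=8: min(r-i=1, Z[4]=5)=1; Z[8]=1
i=9: i≥r, start 0; Z[9]=1 scan→box=[9,10)
i=10: i≥r, start 0; Z[10]=0
i=11: i≥r, start 0; Z[11]=0
i=12: i≥r, start 0; Z[12]=0
i=13: i≥r, start 0; Z[13]=0
i=14: i≥r, start 0; Z[14]=4 scan→box=[14,18)
i=15: min(r-i=3, Z[1]=0)=0; Z[15]=0
i=16: min(r-i=2, Z[2]=0)=0; Z[16]=0
i=17: min(r-i=1, Z[3]=0)=0; Z[17]=0
i=18: i≥r, start 0; Z[18]=0
i=19: i≥r, start 0; Z[19]=0
i=20: i≥r, start 0; Z[20]=4 scan→box=[20,24)
i=21: min(r-i=3, Z[1]=0)=0; Z[21]=0
i=22: min(r-i=2, Z[2]=0)=0; Z[22]=0
i=23: min(r-i=1, Z[3]=0)=0; Z[23]=0
i=24: i≥r, start 0; Z[24]=0
i=25: i≥r, start 0; Z[25]=0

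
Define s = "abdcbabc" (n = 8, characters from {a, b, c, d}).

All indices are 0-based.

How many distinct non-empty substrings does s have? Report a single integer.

sorted suffixes:
  #0 SA[0]=5  'abc'
  #1 SA[1]=0  'abdcbabc'
  #2 SA[2]=4  'babc'
  #3 SA[3]=6  'bc'
  #4 SA[4]=1  'bdcbabc'
  #5 SA[5]=7  'c'
  #6 SA[6]=3  'cbabc'
  #7 SA[7]=2  'dcbabc'

SA = [5, 0, 4, 6, 1, 7, 3, 2]
[i] adj suffixes → lcp
  [1] 5/0 → 2 ('ab')
  [2] 0/4 → 0 ('')
  [3] 4/6 → 1 ('b')
  [4] 6/1 → 1 ('b')
  [5] 1/7 → 0 ('')
  [6] 7/3 → 1 ('c')
  [7] 3/2 → 0 ('')

n(n+1)/2 = 8·9/2 = 36
Σ LCP = 0 + 2 + 0 + 1 + 1 + 0 + 1 + 0 = 5
distinct = 36 − 5 = 31

31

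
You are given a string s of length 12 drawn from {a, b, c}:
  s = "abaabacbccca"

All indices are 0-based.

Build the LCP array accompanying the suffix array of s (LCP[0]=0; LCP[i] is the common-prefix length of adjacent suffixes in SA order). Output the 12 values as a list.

rank | idx | suffix
   0 |  11 | a
   1 |   2 | aabacbccca
   2 |   0 | abaabacbccca
   3 |   3 | abacbccca
   4 |   5 | acbccca
   5 |   1 | baabacbccca
   6 |   4 | bacbccca
   7 |   7 | bccca
   8 |  10 | ca
   9 |   6 | cbccca
  10 |   9 | cca
  11 |   8 | ccca

SA = [11, 2, 0, 3, 5, 1, 4, 7, 10, 6, 9, 8]
rank  pair      lcp
   1  s[11:],s[2:]  1  'a'
   2  s[2:],s[0:]  1  'a'
   3  s[0:],s[3:]  3  'aba'
   4  s[3:],s[5:]  1  'a'
   5  s[5:],s[1:]  0  ''
   6  s[1:],s[4:]  2  'ba'
   7  s[4:],s[7:]  1  'b'
   8  s[7:],s[10:]  0  ''
   9  s[10:],s[6:]  1  'c'
  10  s[6:],s[9:]  1  'c'
  11  s[9:],s[8:]  2  'cc'

[0, 1, 1, 3, 1, 0, 2, 1, 0, 1, 1, 2]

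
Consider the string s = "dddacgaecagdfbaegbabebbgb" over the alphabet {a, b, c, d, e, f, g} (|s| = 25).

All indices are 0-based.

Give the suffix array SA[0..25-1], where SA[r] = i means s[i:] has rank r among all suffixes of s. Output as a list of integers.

[18, 3, 6, 14, 9, 24, 17, 13, 21, 19, 22, 8, 4, 2, 1, 0, 11, 20, 7, 15, 12, 5, 23, 16, 10]

rank | idx | suffix
   0 |  18 | abebbgb
   1 |   3 | acgaecagdfbaegbabebbgb
   2 |   6 | aecagdfbaegbabebbgb
   3 |  14 | aegbabebbgb
   4 |   9 | agdfbaegbabebbgb
   5 |  24 | b
   6 |  17 | babebbgb
   7 |  13 | baegbabebbgb
   8 |  21 | bbgb
   9 |  19 | bebbgb
  10 |  22 | bgb
  11 |   8 | cagdfbaegbabebbgb
  12 |   4 | cgaecagdfbaegbabebbgb
  13 |   2 | dacgaecagdfbaegbabebbgb
  14 |   1 | ddacgaecagdfbaegbabebbgb
  15 |   0 | dddacgaecagdfbaegbabebbgb
  16 |  11 | dfbaegbabebbgb
  17 |  20 | ebbgb
  18 |   7 | ecagdfbaegbabebbgb
  19 |  15 | egbabebbgb
  20 |  12 | fbaegbabebbgb
  21 |   5 | gaecagdfbaegbabebbgb
  22 |  23 | gb
  23 |  16 | gbabebbgb
  24 |  10 | gdfbaegbabebbgb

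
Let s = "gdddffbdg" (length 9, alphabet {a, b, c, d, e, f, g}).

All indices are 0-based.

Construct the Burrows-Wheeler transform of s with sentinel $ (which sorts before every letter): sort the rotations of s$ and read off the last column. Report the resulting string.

gfgddbfdd$

rank  rotation    last
    0  $gdddffbdg  g
    1  bdg$gdddff  f
    2  dddffbdg$g  g
    3  ddffbdg$gd  d
    4  dffbdg$gdd  d
    5  dg$gdddffb  b
    6  fbdg$gdddf  f
    7  ffbdg$gddd  d
    8  g$gdddffbd  d
    9  gdddffbdg$  $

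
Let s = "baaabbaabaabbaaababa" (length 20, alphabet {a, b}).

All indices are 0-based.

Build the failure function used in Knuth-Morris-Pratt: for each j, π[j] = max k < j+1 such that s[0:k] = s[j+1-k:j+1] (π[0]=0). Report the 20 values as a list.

π[0] = 0
j=1 s[j]='a': π[1]=0 (border '')
j=2 s[j]='a': π[2]=0 (border '')
j=3 s[j]='a': π[3]=0 (border '')
j=4 s[j]='b': π[4]=1 (border 'b')
j=5 s[j]='b': k: 1→0; π[5]=1 (border 'b')
j=6 s[j]='a': π[6]=2 (border 'ba')
j=7 s[j]='a': π[7]=3 (border 'baa')
j=8 s[j]='b': k: 3→0; π[8]=1 (border 'b')
j=9 s[j]='a': π[9]=2 (border 'ba')
j=10 s[j]='a': π[10]=3 (border 'baa')
j=11 s[j]='b': k: 3→0; π[11]=1 (border 'b')
j=12 s[j]='b': k: 1→0; π[12]=1 (border 'b')
j=13 s[j]='a': π[13]=2 (border 'ba')
j=14 s[j]='a': π[14]=3 (border 'baa')
j=15 s[j]='a': π[15]=4 (border 'baaa')
j=16 s[j]='b': π[16]=5 (border 'baaab')
j=17 s[j]='a': k: 5→1; π[17]=2 (border 'ba')
j=18 s[j]='b': k: 2→0; π[18]=1 (border 'b')
j=19 s[j]='a': π[19]=2 (border 'ba')

[0, 0, 0, 0, 1, 1, 2, 3, 1, 2, 3, 1, 1, 2, 3, 4, 5, 2, 1, 2]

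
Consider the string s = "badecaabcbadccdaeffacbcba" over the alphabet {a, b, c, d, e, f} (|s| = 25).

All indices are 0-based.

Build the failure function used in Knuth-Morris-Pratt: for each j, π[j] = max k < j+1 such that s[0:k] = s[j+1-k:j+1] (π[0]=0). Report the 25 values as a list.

[0, 0, 0, 0, 0, 0, 0, 1, 0, 1, 2, 3, 0, 0, 0, 0, 0, 0, 0, 0, 0, 1, 0, 1, 2]

π[0] = 0
j=1 s[j]='a': π[1]=0 (border '')
j=2 s[j]='d': π[2]=0 (border '')
j=3 s[j]='e': π[3]=0 (border '')
j=4 s[j]='c': π[4]=0 (border '')
j=5 s[j]='a': π[5]=0 (border '')
j=6 s[j]='a': π[6]=0 (border '')
j=7 s[j]='b': π[7]=1 (border 'b')
j=8 s[j]='c': k: 1→0; π[8]=0 (border '')
j=9 s[j]='b': π[9]=1 (border 'b')
j=10 s[j]='a': π[10]=2 (border 'ba')
j=11 s[j]='d': π[11]=3 (border 'bad')
j=12 s[j]='c': k: 3→0; π[12]=0 (border '')
j=13 s[j]='c': π[13]=0 (border '')
j=14 s[j]='d': π[14]=0 (border '')
j=15 s[j]='a': π[15]=0 (border '')
j=16 s[j]='e': π[16]=0 (border '')
j=17 s[j]='f': π[17]=0 (border '')
j=18 s[j]='f': π[18]=0 (border '')
j=19 s[j]='a': π[19]=0 (border '')
j=20 s[j]='c': π[20]=0 (border '')
j=21 s[j]='b': π[21]=1 (border 'b')
j=22 s[j]='c': k: 1→0; π[22]=0 (border '')
j=23 s[j]='b': π[23]=1 (border 'b')
j=24 s[j]='a': π[24]=2 (border 'ba')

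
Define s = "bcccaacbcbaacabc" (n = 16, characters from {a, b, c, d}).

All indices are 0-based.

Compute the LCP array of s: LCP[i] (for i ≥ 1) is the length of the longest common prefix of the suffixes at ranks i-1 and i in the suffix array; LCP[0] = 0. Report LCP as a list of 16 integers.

[0, 3, 1, 1, 2, 0, 1, 2, 2, 0, 1, 2, 1, 2, 1, 2]

sorted suffixes:
  #0 SA[0]=10  'aacabc'
  #1 SA[1]=4  'aacbcbaacabc'
  #2 SA[2]=13  'abc'
  #3 SA[3]=11  'acabc'
  #4 SA[4]=5  'acbcbaacabc'
  #5 SA[5]=9  'baacabc'
  #6 SA[6]=14  'bc'
  #7 SA[7]=7  'bcbaacabc'
  #8 SA[8]=0  'bcccaacbcbaacabc'
  #9 SA[9]=15  'c'
  #10 SA[10]=3  'caacbcbaacabc'
  #11 SA[11]=12  'cabc'
  #12 SA[12]=8  'cbaacabc'
  #13 SA[13]=6  'cbcbaacabc'
  #14 SA[14]=2  'ccaacbcbaacabc'
  #15 SA[15]=1  'cccaacbcbaacabc'

SA = [10, 4, 13, 11, 5, 9, 14, 7, 0, 15, 3, 12, 8, 6, 2, 1]
i: (SA[i-1],SA[i]) lcp shared
  1: (10,4) 3 'aac'
  2: (4,13) 1 'a'
  3: (13,11) 1 'a'
  4: (11,5) 2 'ac'
  5: (5,9) 0 ''
  6: (9,14) 1 'b'
  7: (14,7) 2 'bc'
  8: (7,0) 2 'bc'
  9: (0,15) 0 ''
  10: (15,3) 1 'c'
  11: (3,12) 2 'ca'
  12: (12,8) 1 'c'
  13: (8,6) 2 'cb'
  14: (6,2) 1 'c'
  15: (2,1) 2 'cc'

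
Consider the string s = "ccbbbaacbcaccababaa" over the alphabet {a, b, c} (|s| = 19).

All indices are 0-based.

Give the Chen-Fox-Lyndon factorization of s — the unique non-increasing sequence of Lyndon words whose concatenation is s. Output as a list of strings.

emit factor 1: 'c' (i=0, period=1)
emit factor 2: 'c' (i=1, period=1)
emit factor 3: 'b' (i=2, period=1)
emit factor 4: 'b' (i=3, period=1)
emit factor 5: 'b' (i=4, period=1)
emit factor 6: 'aacbcaccabab' (i=5, period=12)
emit factor 7: 'a' (i=17, period=1)
emit factor 8: 'a' (i=18, period=1)

["c", "c", "b", "b", "b", "aacbcaccabab", "a", "a"]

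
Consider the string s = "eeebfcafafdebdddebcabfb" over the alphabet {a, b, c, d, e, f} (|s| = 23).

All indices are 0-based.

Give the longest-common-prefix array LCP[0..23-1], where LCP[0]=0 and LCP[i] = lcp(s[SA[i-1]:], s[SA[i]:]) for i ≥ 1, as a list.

rank→(start, suffix):
  0 → (19, 'abfb')
  1 → (6, 'afafdebdddebcabfb')
  2 → (8, 'afdebdddebcabfb')
  3 → (22, 'b')
  4 → (17, 'bcabfb')
  5 → (12, 'bdddebcabfb')
  6 → (20, 'bfb')
  7 → (3, 'bfcafafdebdddebcabfb')
  8 → (18, 'cabfb')
  9 → (5, 'cafafdebdddebcabfb')
  10 → (13, 'dddebcabfb')
  11 → (14, 'ddebcabfb')
  12 → (15, 'debcabfb')
  13 → (10, 'debdddebcabfb')
  14 → (16, 'ebcabfb')
  15 → (11, 'ebdddebcabfb')
  16 → (2, 'ebfcafafdebdddebcabfb')
  17 → (1, 'eebfcafafdebdddebcabfb')
  18 → (0, 'eeebfcafafdebdddebcabfb')
  19 → (7, 'fafdebdddebcabfb')
  20 → (21, 'fb')
  21 → (4, 'fcafafdebdddebcabfb')
  22 → (9, 'fdebdddebcabfb')

SA = [19, 6, 8, 22, 17, 12, 20, 3, 18, 5, 13, 14, 15, 10, 16, 11, 2, 1, 0, 7, 21, 4, 9]
rank  pair      lcp
   1  s[19:],s[6:]  1  'a'
   2  s[6:],s[8:]  2  'af'
   3  s[8:],s[22:]  0  ''
   4  s[22:],s[17:]  1  'b'
   5  s[17:],s[12:]  1  'b'
   6  s[12:],s[20:]  1  'b'
   7  s[20:],s[3:]  2  'bf'
   8  s[3:],s[18:]  0  ''
   9  s[18:],s[5:]  2  'ca'
  10  s[5:],s[13:]  0  ''
  11  s[13:],s[14:]  2  'dd'
  12  s[14:],s[15:]  1  'd'
  13  s[15:],s[10:]  3  'deb'
  14  s[10:],s[16:]  0  ''
  15  s[16:],s[11:]  2  'eb'
  16  s[11:],s[2:]  2  'eb'
  17  s[2:],s[1:]  1  'e'
  18  s[1:],s[0:]  2  'ee'
  19  s[0:],s[7:]  0  ''
  20  s[7:],s[21:]  1  'f'
  21  s[21:],s[4:]  1  'f'
  22  s[4:],s[9:]  1  'f'

[0, 1, 2, 0, 1, 1, 1, 2, 0, 2, 0, 2, 1, 3, 0, 2, 2, 1, 2, 0, 1, 1, 1]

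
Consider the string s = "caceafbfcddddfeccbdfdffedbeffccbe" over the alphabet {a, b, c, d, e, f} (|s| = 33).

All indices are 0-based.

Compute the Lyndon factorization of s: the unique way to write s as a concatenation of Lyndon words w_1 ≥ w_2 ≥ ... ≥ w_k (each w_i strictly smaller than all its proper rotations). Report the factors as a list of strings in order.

["c", "aceafbfcddddfeccbdfdffedbeffccbe"]

emit factor 1: 'c' (i=0, period=1)
emit factor 2: 'aceafbfcddddfeccbdfdffedbeffccbe' (i=1, period=32)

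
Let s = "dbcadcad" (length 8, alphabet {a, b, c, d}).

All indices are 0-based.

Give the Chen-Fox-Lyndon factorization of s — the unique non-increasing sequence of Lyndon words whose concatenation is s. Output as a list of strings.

emit factor 1: 'd' (i=0, period=1)
emit factor 2: 'bc' (i=1, period=2)
emit factor 3: 'adc' (i=3, period=3)
emit factor 4: 'ad' (i=6, period=2)

["d", "bc", "adc", "ad"]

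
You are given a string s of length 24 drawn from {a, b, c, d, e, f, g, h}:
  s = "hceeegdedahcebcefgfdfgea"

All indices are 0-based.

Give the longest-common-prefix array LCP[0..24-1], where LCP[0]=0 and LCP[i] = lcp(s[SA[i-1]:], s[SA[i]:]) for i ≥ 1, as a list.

[0, 1, 0, 0, 2, 2, 0, 1, 1, 0, 1, 1, 1, 2, 1, 1, 0, 1, 2, 0, 1, 1, 0, 3]

rank | idx | suffix
   0 |  23 | a
   1 |   9 | ahcebcefgfdfgea
   2 |  13 | bcefgfdfgea
   3 |  11 | cebcefgfdfgea
   4 |   1 | ceeegdedahcebcefgfdfgea
   5 |  14 | cefgfdfgea
   6 |   8 | dahcebcefgfdfgea
   7 |   6 | dedahcebcefgfdfgea
   8 |  19 | dfgea
   9 |  22 | ea
  10 |  12 | ebcefgfdfgea
  11 |   7 | edahcebcefgfdfgea
  12 |   2 | eeegdedahcebcefgfdfgea
  13 |   3 | eegdedahcebcefgfdfgea
  14 |  15 | efgfdfgea
  15 |   4 | egdedahcebcefgfdfgea
  16 |  18 | fdfgea
  17 |  20 | fgea
  18 |  16 | fgfdfgea
  19 |   5 | gdedahcebcefgfdfgea
  20 |  21 | gea
  21 |  17 | gfdfgea
  22 |  10 | hcebcefgfdfgea
  23 |   0 | hceeegdedahcebcefgfdfgea

SA = [23, 9, 13, 11, 1, 14, 8, 6, 19, 22, 12, 7, 2, 3, 15, 4, 18, 20, 16, 5, 21, 17, 10, 0]
[i] adj suffixes → lcp
  [1] 23/9 → 1 ('a')
  [2] 9/13 → 0 ('')
  [3] 13/11 → 0 ('')
  [4] 11/1 → 2 ('ce')
  [5] 1/14 → 2 ('ce')
  [6] 14/8 → 0 ('')
  [7] 8/6 → 1 ('d')
  [8] 6/19 → 1 ('d')
  [9] 19/22 → 0 ('')
  [10] 22/12 → 1 ('e')
  [11] 12/7 → 1 ('e')
  [12] 7/2 → 1 ('e')
  [13] 2/3 → 2 ('ee')
  [14] 3/15 → 1 ('e')
  [15] 15/4 → 1 ('e')
  [16] 4/18 → 0 ('')
  [17] 18/20 → 1 ('f')
  [18] 20/16 → 2 ('fg')
  [19] 16/5 → 0 ('')
  [20] 5/21 → 1 ('g')
  [21] 21/17 → 1 ('g')
  [22] 17/10 → 0 ('')
  [23] 10/0 → 3 ('hce')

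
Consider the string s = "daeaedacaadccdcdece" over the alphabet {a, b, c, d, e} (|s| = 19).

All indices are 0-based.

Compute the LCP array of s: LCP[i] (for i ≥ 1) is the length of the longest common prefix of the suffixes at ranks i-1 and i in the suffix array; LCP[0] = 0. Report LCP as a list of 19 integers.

sorted suffixes:
  #0 SA[0]=8  'aadccdcdece'
  #1 SA[1]=6  'acaadccdcdece'
  #2 SA[2]=9  'adccdcdece'
  #3 SA[3]=1  'aeaedacaadccdcdece'
  #4 SA[4]=3  'aedacaadccdcdece'
  #5 SA[5]=7  'caadccdcdece'
  #6 SA[6]=11  'ccdcdece'
  #7 SA[7]=12  'cdcdece'
  #8 SA[8]=14  'cdece'
  #9 SA[9]=17  'ce'
  #10 SA[10]=5  'dacaadccdcdece'
  #11 SA[11]=0  'daeaedacaadccdcdece'
  #12 SA[12]=10  'dccdcdece'
  #13 SA[13]=13  'dcdece'
  #14 SA[14]=15  'dece'
  #15 SA[15]=18  'e'
  #16 SA[16]=2  'eaedacaadccdcdece'
  #17 SA[17]=16  'ece'
  #18 SA[18]=4  'edacaadccdcdece'

SA = [8, 6, 9, 1, 3, 7, 11, 12, 14, 17, 5, 0, 10, 13, 15, 18, 2, 16, 4]
[i] adj suffixes → lcp
  [1] 8/6 → 1 ('a')
  [2] 6/9 → 1 ('a')
  [3] 9/1 → 1 ('a')
  [4] 1/3 → 2 ('ae')
  [5] 3/7 → 0 ('')
  [6] 7/11 → 1 ('c')
  [7] 11/12 → 1 ('c')
  [8] 12/14 → 2 ('cd')
  [9] 14/17 → 1 ('c')
  [10] 17/5 → 0 ('')
  [11] 5/0 → 2 ('da')
  [12] 0/10 → 1 ('d')
  [13] 10/13 → 2 ('dc')
  [14] 13/15 → 1 ('d')
  [15] 15/18 → 0 ('')
  [16] 18/2 → 1 ('e')
  [17] 2/16 → 1 ('e')
  [18] 16/4 → 1 ('e')

[0, 1, 1, 1, 2, 0, 1, 1, 2, 1, 0, 2, 1, 2, 1, 0, 1, 1, 1]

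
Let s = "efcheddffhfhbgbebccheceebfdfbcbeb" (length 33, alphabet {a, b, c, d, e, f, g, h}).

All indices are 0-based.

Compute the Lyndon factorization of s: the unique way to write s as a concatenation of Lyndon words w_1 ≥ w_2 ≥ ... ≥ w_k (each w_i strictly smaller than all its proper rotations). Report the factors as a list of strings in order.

["ef", "cheddffhfh", "bg", "be", "bccheceebfdf", "bcbe", "b"]

emit factor 1: 'ef' (i=0, period=2)
emit factor 2: 'cheddffhfh' (i=2, period=10)
emit factor 3: 'bg' (i=12, period=2)
emit factor 4: 'be' (i=14, period=2)
emit factor 5: 'bccheceebfdf' (i=16, period=12)
emit factor 6: 'bcbe' (i=28, period=4)
emit factor 7: 'b' (i=32, period=1)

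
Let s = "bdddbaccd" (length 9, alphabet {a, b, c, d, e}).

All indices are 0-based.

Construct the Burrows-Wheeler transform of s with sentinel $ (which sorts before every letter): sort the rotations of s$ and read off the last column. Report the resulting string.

dbd$accddb

rank  rotation    last
    0  $bdddbaccd  d
    1  accd$bdddb  b
    2  baccd$bddd  d
    3  bdddbaccd$  $
    4  ccd$bdddba  a
    5  cd$bdddbac  c
    6  d$bdddbacc  c
    7  dbaccd$bdd  d
    8  ddbaccd$bd  d
    9  dddbaccd$b  b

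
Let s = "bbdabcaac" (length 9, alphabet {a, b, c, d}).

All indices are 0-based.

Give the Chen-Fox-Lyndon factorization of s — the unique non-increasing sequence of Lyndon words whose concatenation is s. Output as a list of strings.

["bbd", "abc", "aac"]

emit factor 1: 'bbd' (i=0, period=3)
emit factor 2: 'abc' (i=3, period=3)
emit factor 3: 'aac' (i=6, period=3)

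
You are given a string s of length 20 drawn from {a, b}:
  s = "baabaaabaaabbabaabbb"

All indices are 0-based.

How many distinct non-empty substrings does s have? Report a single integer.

rank→(start, suffix):
  0 → (4, 'aaabaaabbabaabbb')
  1 → (8, 'aaabbabaabbb')
  2 → (1, 'aabaaabaaabbabaabbb')
  3 → (5, 'aabaaabbabaabbb')
  4 → (9, 'aabbabaabbb')
  5 → (15, 'aabbb')
  6 → (2, 'abaaabaaabbabaabbb')
  7 → (6, 'abaaabbabaabbb')
  8 → (13, 'abaabbb')
  9 → (10, 'abbabaabbb')
  10 → (16, 'abbb')
  11 → (19, 'b')
  12 → (3, 'baaabaaabbabaabbb')
  13 → (7, 'baaabbabaabbb')
  14 → (0, 'baabaaabaaabbabaabbb')
  15 → (14, 'baabbb')
  16 → (12, 'babaabbb')
  17 → (18, 'bb')
  18 → (11, 'bbabaabbb')
  19 → (17, 'bbb')

SA = [4, 8, 1, 5, 9, 15, 2, 6, 13, 10, 16, 19, 3, 7, 0, 14, 12, 18, 11, 17]
[i] adj suffixes → lcp
  [1] 4/8 → 4 ('aaab')
  [2] 8/1 → 2 ('aa')
  [3] 1/5 → 7 ('aabaaab')
  [4] 5/9 → 3 ('aab')
  [5] 9/15 → 4 ('aabb')
  [6] 15/2 → 1 ('a')
  [7] 2/6 → 6 ('abaaab')
  [8] 6/13 → 4 ('abaa')
  [9] 13/10 → 2 ('ab')
  [10] 10/16 → 3 ('abb')
  [11] 16/19 → 0 ('')
  [12] 19/3 → 1 ('b')
  [13] 3/7 → 5 ('baaab')
  [14] 7/0 → 3 ('baa')
  [15] 0/14 → 4 ('baab')
  [16] 14/12 → 2 ('ba')
  [17] 12/18 → 1 ('b')
  [18] 18/11 → 2 ('bb')
  [19] 11/17 → 2 ('bb')

n(n+1)/2 = 20·21/2 = 210
Σ LCP = 0 + 4 + 2 + 7 + 3 + 4 + 1 + 6 + 4 + 2 + 3 + 0 + 1 + 5 + 3 + 4 + 2 + 1 + 2 + 2 = 56
distinct = 210 − 56 = 154

154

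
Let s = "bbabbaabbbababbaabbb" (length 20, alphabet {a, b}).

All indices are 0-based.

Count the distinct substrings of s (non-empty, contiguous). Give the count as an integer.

rank→(start, suffix):
  0 → (15, 'aabbb')
  1 → (5, 'aabbbababbaabbb')
  2 → (10, 'ababbaabbb')
  3 → (12, 'abbaabbb')
  4 → (2, 'abbaabbbababbaabbb')
  5 → (16, 'abbb')
  6 → (6, 'abbbababbaabbb')
  7 → (19, 'b')
  8 → (14, 'baabbb')
  9 → (4, 'baabbbababbaabbb')
  10 → (9, 'bababbaabbb')
  11 → (11, 'babbaabbb')
  12 → (1, 'babbaabbbababbaabbb')
  13 → (18, 'bb')
  14 → (13, 'bbaabbb')
  15 → (3, 'bbaabbbababbaabbb')
  16 → (8, 'bbababbaabbb')
  17 → (0, 'bbabbaabbbababbaabbb')
  18 → (17, 'bbb')
  19 → (7, 'bbbababbaabbb')

SA = [15, 5, 10, 12, 2, 16, 6, 19, 14, 4, 9, 11, 1, 18, 13, 3, 8, 0, 17, 7]
[i] adj suffixes → lcp
  [1] 15/5 → 5 ('aabbb')
  [2] 5/10 → 1 ('a')
  [3] 10/12 → 2 ('ab')
  [4] 12/2 → 8 ('abbaabbb')
  [5] 2/16 → 3 ('abb')
  [6] 16/6 → 4 ('abbb')
  [7] 6/19 → 0 ('')
  [8] 19/14 → 1 ('b')
  [9] 14/4 → 6 ('baabbb')
  [10] 4/9 → 2 ('ba')
  [11] 9/11 → 3 ('bab')
  [12] 11/1 → 9 ('babbaabbb')
  [13] 1/18 → 1 ('b')
  [14] 18/13 → 2 ('bb')
  [15] 13/3 → 7 ('bbaabbb')
  [16] 3/8 → 3 ('bba')
  [17] 8/0 → 4 ('bbab')
  [18] 0/17 → 2 ('bb')
  [19] 17/7 → 3 ('bbb')

n(n+1)/2 = 20·21/2 = 210
Σ LCP = 0 + 5 + 1 + 2 + 8 + 3 + 4 + 0 + 1 + 6 + 2 + 3 + 9 + 1 + 2 + 7 + 3 + 4 + 2 + 3 = 66
distinct = 210 − 66 = 144

144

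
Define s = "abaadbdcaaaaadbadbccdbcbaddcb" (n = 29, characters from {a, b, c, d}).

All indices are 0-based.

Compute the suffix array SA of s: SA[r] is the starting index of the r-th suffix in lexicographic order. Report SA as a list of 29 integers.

[8, 9, 10, 11, 2, 0, 12, 15, 3, 24, 28, 1, 14, 23, 21, 17, 5, 7, 27, 22, 18, 19, 13, 20, 16, 4, 6, 26, 25]

rank→(start, suffix):
  0 → (8, 'aaaaadbadbccdbcbaddcb')
  1 → (9, 'aaaadbadbccdbcbaddcb')
  2 → (10, 'aaadbadbccdbcbaddcb')
  3 → (11, 'aadbadbccdbcbaddcb')
  4 → (2, 'aadbdcaaaaadbadbccdbcbaddcb')
  5 → (0, 'abaadbdcaaaaadbadbccdbcbaddcb')
  6 → (12, 'adbadbccdbcbaddcb')
  7 → (15, 'adbccdbcbaddcb')
  8 → (3, 'adbdcaaaaadbadbccdbcbaddcb')
  9 → (24, 'addcb')
  10 → (28, 'b')
  11 → (1, 'baadbdcaaaaadbadbccdbcbaddcb')
  12 → (14, 'badbccdbcbaddcb')
  13 → (23, 'baddcb')
  14 → (21, 'bcbaddcb')
  15 → (17, 'bccdbcbaddcb')
  16 → (5, 'bdcaaaaadbadbccdbcbaddcb')
  17 → (7, 'caaaaadbadbccdbcbaddcb')
  18 → (27, 'cb')
  19 → (22, 'cbaddcb')
  20 → (18, 'ccdbcbaddcb')
  21 → (19, 'cdbcbaddcb')
  22 → (13, 'dbadbccdbcbaddcb')
  23 → (20, 'dbcbaddcb')
  24 → (16, 'dbccdbcbaddcb')
  25 → (4, 'dbdcaaaaadbadbccdbcbaddcb')
  26 → (6, 'dcaaaaadbadbccdbcbaddcb')
  27 → (26, 'dcb')
  28 → (25, 'ddcb')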